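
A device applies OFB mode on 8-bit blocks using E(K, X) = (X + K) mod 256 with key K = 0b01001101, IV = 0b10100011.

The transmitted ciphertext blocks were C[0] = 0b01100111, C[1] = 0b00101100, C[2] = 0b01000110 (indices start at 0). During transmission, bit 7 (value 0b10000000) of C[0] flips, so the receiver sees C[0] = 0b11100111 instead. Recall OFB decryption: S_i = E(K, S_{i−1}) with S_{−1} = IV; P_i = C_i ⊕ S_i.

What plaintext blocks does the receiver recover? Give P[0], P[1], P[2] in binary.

P[0] = 0b00010111, P[1] = 0b00010001, P[2] = 0b11001100

Only C[0] changed, to 0b11100111. In OFB, a change in C_i flips the same bit in P_i only; the keystream is unaffected. Decrypting the received ciphertext:
P[0]: S = E(K, 0b10100011) = 0b11110000; 0b11100111 ⊕ 0b11110000 = 0b00010111.
P[1]: S = E(K, 0b11110000) = 0b00111101; 0b00101100 ⊕ 0b00111101 = 0b00010001.
P[2]: S = E(K, 0b00111101) = 0b10001010; 0b01000110 ⊕ 0b10001010 = 0b11001100.
Blocks that differ from the original plaintext: P[0].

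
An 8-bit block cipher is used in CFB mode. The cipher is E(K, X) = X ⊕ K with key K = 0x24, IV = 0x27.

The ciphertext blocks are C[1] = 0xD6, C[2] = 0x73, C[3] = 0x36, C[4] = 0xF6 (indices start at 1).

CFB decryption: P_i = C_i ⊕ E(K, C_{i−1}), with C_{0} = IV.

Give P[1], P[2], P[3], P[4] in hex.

P[1]: E(K, 0x27) = 0x03; 0xD6 ⊕ 0x03 = 0xD5.
P[2]: E(K, 0xD6) = 0xF2; 0x73 ⊕ 0xF2 = 0x81.
P[3]: E(K, 0x73) = 0x57; 0x36 ⊕ 0x57 = 0x61.
P[4]: E(K, 0x36) = 0x12; 0xF6 ⊕ 0x12 = 0xE4.

P[1] = 0xD5, P[2] = 0x81, P[3] = 0x61, P[4] = 0xE4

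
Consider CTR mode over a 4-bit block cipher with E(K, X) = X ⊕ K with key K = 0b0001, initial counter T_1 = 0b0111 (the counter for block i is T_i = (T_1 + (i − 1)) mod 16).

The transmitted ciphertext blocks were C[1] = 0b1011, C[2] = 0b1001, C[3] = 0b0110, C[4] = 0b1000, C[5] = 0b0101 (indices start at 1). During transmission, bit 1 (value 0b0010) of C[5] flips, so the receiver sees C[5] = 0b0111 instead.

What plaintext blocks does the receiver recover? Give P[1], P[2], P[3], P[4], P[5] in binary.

P[1] = 0b1101, P[2] = 0b0000, P[3] = 0b1110, P[4] = 0b0011, P[5] = 0b1101

CTR decryption: S_i = E(K, T_i) where T_i is the counter for block i; P_i = C_i ⊕ S_i.
Only C[5] changed, to 0b0111. In CTR, a change in C_i flips the same bit in P_i only; the keystream is unaffected. Decrypting the received ciphertext:
P[1]: T = 0b0111, S = E(K, T) = 0b0110; 0b1011 ⊕ 0b0110 = 0b1101.
P[2]: T = 0b1000, S = E(K, T) = 0b1001; 0b1001 ⊕ 0b1001 = 0b0000.
P[3]: T = 0b1001, S = E(K, T) = 0b1000; 0b0110 ⊕ 0b1000 = 0b1110.
P[4]: T = 0b1010, S = E(K, T) = 0b1011; 0b1000 ⊕ 0b1011 = 0b0011.
P[5]: T = 0b1011, S = E(K, T) = 0b1010; 0b0111 ⊕ 0b1010 = 0b1101.
Blocks that differ from the original plaintext: P[5].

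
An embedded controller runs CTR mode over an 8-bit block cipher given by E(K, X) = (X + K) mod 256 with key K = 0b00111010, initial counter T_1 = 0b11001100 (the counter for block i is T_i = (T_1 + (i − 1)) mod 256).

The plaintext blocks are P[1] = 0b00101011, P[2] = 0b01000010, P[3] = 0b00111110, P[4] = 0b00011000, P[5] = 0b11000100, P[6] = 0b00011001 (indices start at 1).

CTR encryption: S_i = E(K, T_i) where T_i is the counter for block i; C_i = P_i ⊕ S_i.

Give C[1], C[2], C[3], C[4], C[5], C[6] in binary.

C[1]: T = 0b11001100, S = E(K, T) = 0b00000110; 0b00101011 ⊕ 0b00000110 = 0b00101101.
C[2]: T = 0b11001101, S = E(K, T) = 0b00000111; 0b01000010 ⊕ 0b00000111 = 0b01000101.
C[3]: T = 0b11001110, S = E(K, T) = 0b00001000; 0b00111110 ⊕ 0b00001000 = 0b00110110.
C[4]: T = 0b11001111, S = E(K, T) = 0b00001001; 0b00011000 ⊕ 0b00001001 = 0b00010001.
C[5]: T = 0b11010000, S = E(K, T) = 0b00001010; 0b11000100 ⊕ 0b00001010 = 0b11001110.
C[6]: T = 0b11010001, S = E(K, T) = 0b00001011; 0b00011001 ⊕ 0b00001011 = 0b00010010.

C[1] = 0b00101101, C[2] = 0b01000101, C[3] = 0b00110110, C[4] = 0b00010001, C[5] = 0b11001110, C[6] = 0b00010010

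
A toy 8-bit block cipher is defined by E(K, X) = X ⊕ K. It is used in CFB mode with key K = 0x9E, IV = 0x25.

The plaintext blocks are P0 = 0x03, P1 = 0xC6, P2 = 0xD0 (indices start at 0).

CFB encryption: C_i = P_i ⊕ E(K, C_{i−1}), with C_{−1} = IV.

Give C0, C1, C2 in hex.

C0 = 0xB8, C1 = 0xE0, C2 = 0xAE

C0: E(K, 0x25) = 0xBB; 0x03 ⊕ 0xBB = 0xB8.
C1: E(K, 0xB8) = 0x26; 0xC6 ⊕ 0x26 = 0xE0.
C2: E(K, 0xE0) = 0x7E; 0xD0 ⊕ 0x7E = 0xAE.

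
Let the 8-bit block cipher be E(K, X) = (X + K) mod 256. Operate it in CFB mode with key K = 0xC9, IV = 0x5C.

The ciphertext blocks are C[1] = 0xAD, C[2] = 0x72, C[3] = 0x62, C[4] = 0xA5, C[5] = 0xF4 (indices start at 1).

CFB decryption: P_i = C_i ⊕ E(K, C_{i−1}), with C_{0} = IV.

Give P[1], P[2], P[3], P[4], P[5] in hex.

P[1] = 0x88, P[2] = 0x04, P[3] = 0x59, P[4] = 0x8E, P[5] = 0x9A

P[1]: E(K, 0x5C) = 0x25; 0xAD ⊕ 0x25 = 0x88.
P[2]: E(K, 0xAD) = 0x76; 0x72 ⊕ 0x76 = 0x04.
P[3]: E(K, 0x72) = 0x3B; 0x62 ⊕ 0x3B = 0x59.
P[4]: E(K, 0x62) = 0x2B; 0xA5 ⊕ 0x2B = 0x8E.
P[5]: E(K, 0xA5) = 0x6E; 0xF4 ⊕ 0x6E = 0x9A.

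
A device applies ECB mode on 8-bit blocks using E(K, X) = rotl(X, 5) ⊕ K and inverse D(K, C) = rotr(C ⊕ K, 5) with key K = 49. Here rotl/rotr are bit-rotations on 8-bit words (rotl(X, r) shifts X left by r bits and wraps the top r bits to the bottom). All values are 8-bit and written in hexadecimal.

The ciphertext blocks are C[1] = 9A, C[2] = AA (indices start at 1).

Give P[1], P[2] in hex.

P[1] = 9E, P[2] = 1F

ECB decryption: P_i = D(K, C_i).
P[1]: D(K, 9A) = 9E.
P[2]: D(K, AA) = 1F.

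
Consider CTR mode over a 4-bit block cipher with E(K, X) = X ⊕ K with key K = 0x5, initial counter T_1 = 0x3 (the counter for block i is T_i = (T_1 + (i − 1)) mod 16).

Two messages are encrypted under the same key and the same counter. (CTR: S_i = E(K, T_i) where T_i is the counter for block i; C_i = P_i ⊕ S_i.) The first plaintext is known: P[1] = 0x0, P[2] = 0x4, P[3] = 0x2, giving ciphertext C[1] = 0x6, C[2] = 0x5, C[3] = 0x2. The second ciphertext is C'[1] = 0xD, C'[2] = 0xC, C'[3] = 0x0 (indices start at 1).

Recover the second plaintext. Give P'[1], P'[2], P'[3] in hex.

In CTR with a reused counter, both messages share the same keystream S_i, so C_i ⊕ C'_i = P_i ⊕ P'_i and thus P'_i = P_i ⊕ C_i ⊕ C'_i.
P'[1]: 0x0 ⊕ 0x6 ⊕ 0xD = 0xB.
P'[2]: 0x4 ⊕ 0x5 ⊕ 0xC = 0xD.
P'[3]: 0x2 ⊕ 0x2 ⊕ 0x0 = 0x0.

P'[1] = 0xB, P'[2] = 0xD, P'[3] = 0x0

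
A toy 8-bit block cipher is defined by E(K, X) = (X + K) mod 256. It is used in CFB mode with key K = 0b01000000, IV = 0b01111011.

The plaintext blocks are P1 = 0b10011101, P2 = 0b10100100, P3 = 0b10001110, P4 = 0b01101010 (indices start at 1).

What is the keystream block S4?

0b11001100

CFB encryption: C_i = P_i ⊕ E(K, C_{i−1}), with C_{0} = IV.
C1: E(K, 0b01111011) = 0b10111011; 0b10011101 ⊕ 0b10111011 = 0b00100110.
C2: E(K, 0b00100110) = 0b01100110; 0b10100100 ⊕ 0b01100110 = 0b11000010.
C3: E(K, 0b11000010) = 0b00000010; 0b10001110 ⊕ 0b00000010 = 0b10001100.
C4: E(K, 0b10001100) = 0b11001100; 0b01101010 ⊕ 0b11001100 = 0b10100110.
So S4 = 0b11001100.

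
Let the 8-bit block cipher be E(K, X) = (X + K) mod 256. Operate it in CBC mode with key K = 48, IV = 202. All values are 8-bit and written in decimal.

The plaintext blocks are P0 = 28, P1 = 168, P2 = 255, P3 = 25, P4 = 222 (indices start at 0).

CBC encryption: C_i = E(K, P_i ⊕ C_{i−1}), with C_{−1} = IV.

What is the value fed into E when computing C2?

33

C0: P0 ⊕ 202 = 214; E(K, 214) = 6.
C1: P1 ⊕ 6 = 174; E(K, 174) = 222.
C2: P2 ⊕ 222 = 33; E(K, 33) = 81.
So the input to E for block 2 is 33.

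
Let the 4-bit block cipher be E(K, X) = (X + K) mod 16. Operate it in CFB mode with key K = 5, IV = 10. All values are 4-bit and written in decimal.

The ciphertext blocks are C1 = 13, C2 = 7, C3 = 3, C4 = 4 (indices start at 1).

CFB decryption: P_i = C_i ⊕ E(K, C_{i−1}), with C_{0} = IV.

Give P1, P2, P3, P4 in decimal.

P1 = 2, P2 = 5, P3 = 15, P4 = 12

P1: E(K, 10) = 15; 13 ⊕ 15 = 2.
P2: E(K, 13) = 2; 7 ⊕ 2 = 5.
P3: E(K, 7) = 12; 3 ⊕ 12 = 15.
P4: E(K, 3) = 8; 4 ⊕ 8 = 12.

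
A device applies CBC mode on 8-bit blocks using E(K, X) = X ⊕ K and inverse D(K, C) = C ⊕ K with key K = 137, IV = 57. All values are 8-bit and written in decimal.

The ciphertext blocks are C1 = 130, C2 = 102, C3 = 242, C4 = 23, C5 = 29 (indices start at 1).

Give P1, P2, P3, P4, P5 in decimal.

CBC decryption: P_i = D(K, C_i) ⊕ C_{i−1}, with C_{0} = IV.
P1: D(K, 130) = 11; 11 ⊕ 57 = 50.
P2: D(K, 102) = 239; 239 ⊕ 130 = 109.
P3: D(K, 242) = 123; 123 ⊕ 102 = 29.
P4: D(K, 23) = 158; 158 ⊕ 242 = 108.
P5: D(K, 29) = 148; 148 ⊕ 23 = 131.

P1 = 50, P2 = 109, P3 = 29, P4 = 108, P5 = 131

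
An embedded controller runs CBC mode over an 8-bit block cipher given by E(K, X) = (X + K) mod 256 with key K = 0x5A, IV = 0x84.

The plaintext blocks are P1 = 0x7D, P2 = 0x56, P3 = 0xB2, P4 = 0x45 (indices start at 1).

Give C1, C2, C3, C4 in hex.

CBC encryption: C_i = E(K, P_i ⊕ C_{i−1}), with C_{0} = IV.
C1: P1 ⊕ 0x84 = 0xF9; E(K, 0xF9) = 0x53.
C2: P2 ⊕ 0x53 = 0x05; E(K, 0x05) = 0x5F.
C3: P3 ⊕ 0x5F = 0xED; E(K, 0xED) = 0x47.
C4: P4 ⊕ 0x47 = 0x02; E(K, 0x02) = 0x5C.

C1 = 0x53, C2 = 0x5F, C3 = 0x47, C4 = 0x5C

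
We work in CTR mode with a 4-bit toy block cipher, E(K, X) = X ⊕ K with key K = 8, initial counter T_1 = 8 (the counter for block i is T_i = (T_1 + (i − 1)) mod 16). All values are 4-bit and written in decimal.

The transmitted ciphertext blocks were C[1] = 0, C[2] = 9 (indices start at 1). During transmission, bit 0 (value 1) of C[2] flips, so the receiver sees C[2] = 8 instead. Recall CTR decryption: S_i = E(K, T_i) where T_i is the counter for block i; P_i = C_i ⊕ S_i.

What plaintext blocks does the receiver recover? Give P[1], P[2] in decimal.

Only C[2] changed, to 8. In CTR, a change in C_i flips the same bit in P_i only; the keystream is unaffected. Decrypting the received ciphertext:
P[1]: T = 8, S = E(K, T) = 0; 0 ⊕ 0 = 0.
P[2]: T = 9, S = E(K, T) = 1; 8 ⊕ 1 = 9.
Blocks that differ from the original plaintext: P[2].

P[1] = 0, P[2] = 9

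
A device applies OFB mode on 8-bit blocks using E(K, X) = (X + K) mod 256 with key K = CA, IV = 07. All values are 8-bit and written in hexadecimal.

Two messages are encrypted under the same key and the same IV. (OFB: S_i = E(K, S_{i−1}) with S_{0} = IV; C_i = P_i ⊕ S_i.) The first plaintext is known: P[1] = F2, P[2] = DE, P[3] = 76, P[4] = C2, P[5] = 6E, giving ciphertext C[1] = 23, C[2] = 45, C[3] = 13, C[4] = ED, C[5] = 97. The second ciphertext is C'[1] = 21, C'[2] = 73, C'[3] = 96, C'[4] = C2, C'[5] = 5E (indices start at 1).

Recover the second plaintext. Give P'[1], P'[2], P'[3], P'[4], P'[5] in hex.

In OFB with a reused IV, both messages share the same keystream S_i, so C_i ⊕ C'_i = P_i ⊕ P'_i and thus P'_i = P_i ⊕ C_i ⊕ C'_i.
P'[1]: F2 ⊕ 23 ⊕ 21 = F0.
P'[2]: DE ⊕ 45 ⊕ 73 = E8.
P'[3]: 76 ⊕ 13 ⊕ 96 = F3.
P'[4]: C2 ⊕ ED ⊕ C2 = ED.
P'[5]: 6E ⊕ 97 ⊕ 5E = A7.

P'[1] = F0, P'[2] = E8, P'[3] = F3, P'[4] = ED, P'[5] = A7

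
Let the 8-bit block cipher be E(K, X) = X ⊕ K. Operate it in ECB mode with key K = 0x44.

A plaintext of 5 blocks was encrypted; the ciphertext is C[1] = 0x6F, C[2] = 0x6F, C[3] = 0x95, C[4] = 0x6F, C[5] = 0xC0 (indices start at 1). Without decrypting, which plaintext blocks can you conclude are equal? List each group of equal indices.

P[1] = P[2] = P[4]

ECB encrypts each block independently with the same key, so equal ciphertext blocks imply equal plaintext blocks.
C[1] = C[2] = C[4] = 0x6F, so P[1] = P[2] = P[4].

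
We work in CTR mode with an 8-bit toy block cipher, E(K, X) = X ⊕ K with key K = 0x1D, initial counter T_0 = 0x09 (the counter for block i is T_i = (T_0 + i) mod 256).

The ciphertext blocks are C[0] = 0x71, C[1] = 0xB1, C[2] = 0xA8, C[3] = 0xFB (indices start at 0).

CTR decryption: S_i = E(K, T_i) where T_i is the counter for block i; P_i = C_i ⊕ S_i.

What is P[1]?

P[1]: T = 0x0A, S = E(K, T) = 0x17; 0xB1 ⊕ 0x17 = 0xA6.

P[1] = 0xA6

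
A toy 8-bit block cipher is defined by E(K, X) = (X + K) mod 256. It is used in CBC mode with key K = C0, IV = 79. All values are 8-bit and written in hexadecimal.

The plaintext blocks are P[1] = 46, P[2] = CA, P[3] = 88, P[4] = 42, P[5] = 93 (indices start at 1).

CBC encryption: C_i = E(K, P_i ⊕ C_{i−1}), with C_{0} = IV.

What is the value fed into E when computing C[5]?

C[1]: P[1] ⊕ 79 = 3F; E(K, 3F) = FF.
C[2]: P[2] ⊕ FF = 35; E(K, 35) = F5.
C[3]: P[3] ⊕ F5 = 7D; E(K, 7D) = 3D.
C[4]: P[4] ⊕ 3D = 7F; E(K, 7F) = 3F.
C[5]: P[5] ⊕ 3F = AC; E(K, AC) = 6C.
So the input to E for block [5] is AC.

AC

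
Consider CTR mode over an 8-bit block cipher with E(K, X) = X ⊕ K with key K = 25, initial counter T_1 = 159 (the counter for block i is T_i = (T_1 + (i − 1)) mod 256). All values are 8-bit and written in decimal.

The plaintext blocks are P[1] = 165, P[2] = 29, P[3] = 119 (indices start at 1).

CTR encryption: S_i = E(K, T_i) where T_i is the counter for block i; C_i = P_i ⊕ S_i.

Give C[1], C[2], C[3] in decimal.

C[1] = 35, C[2] = 164, C[3] = 207

C[1]: T = 159, S = E(K, T) = 134; 165 ⊕ 134 = 35.
C[2]: T = 160, S = E(K, T) = 185; 29 ⊕ 185 = 164.
C[3]: T = 161, S = E(K, T) = 184; 119 ⊕ 184 = 207.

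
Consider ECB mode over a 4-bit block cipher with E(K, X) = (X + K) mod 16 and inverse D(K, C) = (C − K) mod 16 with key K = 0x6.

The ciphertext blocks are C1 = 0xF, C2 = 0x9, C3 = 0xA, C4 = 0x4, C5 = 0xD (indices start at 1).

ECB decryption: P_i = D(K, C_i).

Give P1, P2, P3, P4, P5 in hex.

P1: D(K, 0xF) = 0x9.
P2: D(K, 0x9) = 0x3.
P3: D(K, 0xA) = 0x4.
P4: D(K, 0x4) = 0xE.
P5: D(K, 0xD) = 0x7.

P1 = 0x9, P2 = 0x3, P3 = 0x4, P4 = 0xE, P5 = 0x7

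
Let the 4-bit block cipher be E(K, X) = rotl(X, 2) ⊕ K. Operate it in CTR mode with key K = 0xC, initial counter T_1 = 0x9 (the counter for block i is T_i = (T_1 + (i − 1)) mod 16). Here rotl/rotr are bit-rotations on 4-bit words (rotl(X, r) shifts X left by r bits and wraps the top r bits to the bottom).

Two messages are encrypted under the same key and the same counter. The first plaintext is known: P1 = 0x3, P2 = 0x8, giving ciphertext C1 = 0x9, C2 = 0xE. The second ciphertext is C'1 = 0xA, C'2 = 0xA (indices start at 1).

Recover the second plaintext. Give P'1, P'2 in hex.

In CTR with a reused counter, both messages share the same keystream S_i, so C_i ⊕ C'_i = P_i ⊕ P'_i and thus P'_i = P_i ⊕ C_i ⊕ C'_i.
P'1: 0x3 ⊕ 0x9 ⊕ 0xA = 0x0.
P'2: 0x8 ⊕ 0xE ⊕ 0xA = 0xC.

P'1 = 0x0, P'2 = 0xC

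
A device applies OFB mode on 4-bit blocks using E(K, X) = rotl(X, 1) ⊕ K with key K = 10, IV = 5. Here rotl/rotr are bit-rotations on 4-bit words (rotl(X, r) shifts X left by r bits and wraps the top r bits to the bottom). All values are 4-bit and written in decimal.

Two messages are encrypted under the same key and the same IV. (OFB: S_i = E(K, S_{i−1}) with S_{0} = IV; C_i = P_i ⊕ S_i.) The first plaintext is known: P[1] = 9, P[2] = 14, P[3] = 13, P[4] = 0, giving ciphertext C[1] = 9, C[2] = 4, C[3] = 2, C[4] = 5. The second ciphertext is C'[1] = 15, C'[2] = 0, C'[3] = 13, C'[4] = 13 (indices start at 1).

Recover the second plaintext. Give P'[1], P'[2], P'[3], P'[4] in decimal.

In OFB with a reused IV, both messages share the same keystream S_i, so C_i ⊕ C'_i = P_i ⊕ P'_i and thus P'_i = P_i ⊕ C_i ⊕ C'_i.
P'[1]: 9 ⊕ 9 ⊕ 15 = 15.
P'[2]: 14 ⊕ 4 ⊕ 0 = 10.
P'[3]: 13 ⊕ 2 ⊕ 13 = 2.
P'[4]: 0 ⊕ 5 ⊕ 13 = 8.

P'[1] = 15, P'[2] = 10, P'[3] = 2, P'[4] = 8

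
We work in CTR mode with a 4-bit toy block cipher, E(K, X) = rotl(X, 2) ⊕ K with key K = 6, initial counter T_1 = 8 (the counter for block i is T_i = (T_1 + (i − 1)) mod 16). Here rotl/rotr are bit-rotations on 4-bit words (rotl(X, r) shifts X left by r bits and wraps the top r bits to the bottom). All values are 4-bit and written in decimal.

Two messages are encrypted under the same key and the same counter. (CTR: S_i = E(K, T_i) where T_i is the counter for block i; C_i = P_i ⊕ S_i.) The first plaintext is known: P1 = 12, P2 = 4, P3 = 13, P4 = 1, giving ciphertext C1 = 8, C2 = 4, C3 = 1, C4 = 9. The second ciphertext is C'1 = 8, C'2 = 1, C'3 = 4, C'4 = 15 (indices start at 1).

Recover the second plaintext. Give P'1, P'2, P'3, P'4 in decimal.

P'1 = 12, P'2 = 1, P'3 = 8, P'4 = 7

In CTR with a reused counter, both messages share the same keystream S_i, so C_i ⊕ C'_i = P_i ⊕ P'_i and thus P'_i = P_i ⊕ C_i ⊕ C'_i.
P'1: 12 ⊕ 8 ⊕ 8 = 12.
P'2: 4 ⊕ 4 ⊕ 1 = 1.
P'3: 13 ⊕ 1 ⊕ 4 = 8.
P'4: 1 ⊕ 9 ⊕ 15 = 7.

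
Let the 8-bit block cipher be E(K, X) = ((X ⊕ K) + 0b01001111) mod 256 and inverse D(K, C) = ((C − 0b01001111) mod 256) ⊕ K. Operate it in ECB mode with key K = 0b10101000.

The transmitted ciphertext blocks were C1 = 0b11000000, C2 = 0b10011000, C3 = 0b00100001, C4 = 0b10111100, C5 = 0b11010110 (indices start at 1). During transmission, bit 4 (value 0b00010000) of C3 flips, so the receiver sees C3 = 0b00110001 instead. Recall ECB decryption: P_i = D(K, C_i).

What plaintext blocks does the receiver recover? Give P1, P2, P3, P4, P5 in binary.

Only C3 changed, to 0b00110001. In ECB, a change in C_i affects only P_i. Decrypting the received ciphertext:
P1: D(K, 0b11000000) = 0b11011001.
P2: D(K, 0b10011000) = 0b11100001.
P3: D(K, 0b00110001) = 0b01001010.
P4: D(K, 0b10111100) = 0b11000101.
P5: D(K, 0b11010110) = 0b00101111.
Blocks that differ from the original plaintext: P3.

P1 = 0b11011001, P2 = 0b11100001, P3 = 0b01001010, P4 = 0b11000101, P5 = 0b00101111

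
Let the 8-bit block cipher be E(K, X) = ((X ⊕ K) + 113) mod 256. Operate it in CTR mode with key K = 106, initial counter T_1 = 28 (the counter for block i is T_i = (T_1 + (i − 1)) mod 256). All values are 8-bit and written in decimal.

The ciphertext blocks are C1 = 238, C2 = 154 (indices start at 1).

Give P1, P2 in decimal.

CTR decryption: S_i = E(K, T_i) where T_i is the counter for block i; P_i = C_i ⊕ S_i.
P1: T = 28, S = E(K, T) = 231; 238 ⊕ 231 = 9.
P2: T = 29, S = E(K, T) = 232; 154 ⊕ 232 = 114.

P1 = 9, P2 = 114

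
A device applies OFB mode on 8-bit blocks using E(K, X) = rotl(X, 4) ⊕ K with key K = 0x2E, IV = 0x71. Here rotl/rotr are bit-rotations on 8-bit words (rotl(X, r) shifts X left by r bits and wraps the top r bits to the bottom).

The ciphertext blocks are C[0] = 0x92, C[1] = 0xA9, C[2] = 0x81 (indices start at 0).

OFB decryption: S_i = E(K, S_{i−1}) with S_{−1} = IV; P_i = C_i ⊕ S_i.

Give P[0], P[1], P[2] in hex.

P[0] = 0xAB, P[1] = 0x14, P[2] = 0x74

P[0]: S = E(K, 0x71) = 0x39; 0x92 ⊕ 0x39 = 0xAB.
P[1]: S = E(K, 0x39) = 0xBD; 0xA9 ⊕ 0xBD = 0x14.
P[2]: S = E(K, 0xBD) = 0xF5; 0x81 ⊕ 0xF5 = 0x74.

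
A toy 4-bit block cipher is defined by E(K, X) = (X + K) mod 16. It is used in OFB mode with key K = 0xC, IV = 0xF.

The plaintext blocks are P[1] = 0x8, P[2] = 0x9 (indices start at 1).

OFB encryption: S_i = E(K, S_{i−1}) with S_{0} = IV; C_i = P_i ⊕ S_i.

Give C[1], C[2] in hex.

C[1] = 0x3, C[2] = 0xE

C[1]: S = E(K, 0xF) = 0xB; 0x8 ⊕ 0xB = 0x3.
C[2]: S = E(K, 0xB) = 0x7; 0x9 ⊕ 0x7 = 0xE.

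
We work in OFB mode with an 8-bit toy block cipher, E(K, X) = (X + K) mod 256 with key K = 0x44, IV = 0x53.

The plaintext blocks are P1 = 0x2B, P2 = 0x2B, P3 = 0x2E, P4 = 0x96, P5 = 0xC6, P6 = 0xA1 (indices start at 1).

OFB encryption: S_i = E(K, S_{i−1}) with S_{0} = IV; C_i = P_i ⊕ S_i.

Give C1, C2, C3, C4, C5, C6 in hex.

C1 = 0xBC, C2 = 0xF0, C3 = 0x31, C4 = 0xF5, C5 = 0x61, C6 = 0x4A

C1: S = E(K, 0x53) = 0x97; 0x2B ⊕ 0x97 = 0xBC.
C2: S = E(K, 0x97) = 0xDB; 0x2B ⊕ 0xDB = 0xF0.
C3: S = E(K, 0xDB) = 0x1F; 0x2E ⊕ 0x1F = 0x31.
C4: S = E(K, 0x1F) = 0x63; 0x96 ⊕ 0x63 = 0xF5.
C5: S = E(K, 0x63) = 0xA7; 0xC6 ⊕ 0xA7 = 0x61.
C6: S = E(K, 0xA7) = 0xEB; 0xA1 ⊕ 0xEB = 0x4A.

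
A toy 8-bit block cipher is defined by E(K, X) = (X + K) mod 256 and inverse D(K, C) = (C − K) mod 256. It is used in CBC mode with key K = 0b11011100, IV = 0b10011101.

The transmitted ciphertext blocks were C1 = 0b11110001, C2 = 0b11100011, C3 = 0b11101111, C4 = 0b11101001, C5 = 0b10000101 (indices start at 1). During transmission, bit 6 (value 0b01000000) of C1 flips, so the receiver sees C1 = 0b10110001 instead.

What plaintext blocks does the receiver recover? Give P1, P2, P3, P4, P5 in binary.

P1 = 0b01001000, P2 = 0b10110110, P3 = 0b11110000, P4 = 0b11100010, P5 = 0b01000000

CBC decryption: P_i = D(K, C_i) ⊕ C_{i−1}, with C_{0} = IV.
Only C1 changed, to 0b10110001. In CBC, a change in C_i garbles P_i and flips the same bit in P_{i+1}. Decrypting the received ciphertext:
P1: D(K, 0b10110001) = 0b11010101; 0b11010101 ⊕ 0b10011101 = 0b01001000.
P2: D(K, 0b11100011) = 0b00000111; 0b00000111 ⊕ 0b10110001 = 0b10110110.
P3: D(K, 0b11101111) = 0b00010011; 0b00010011 ⊕ 0b11100011 = 0b11110000.
P4: D(K, 0b11101001) = 0b00001101; 0b00001101 ⊕ 0b11101111 = 0b11100010.
P5: D(K, 0b10000101) = 0b10101001; 0b10101001 ⊕ 0b11101001 = 0b01000000.
Blocks that differ from the original plaintext: P1, P2.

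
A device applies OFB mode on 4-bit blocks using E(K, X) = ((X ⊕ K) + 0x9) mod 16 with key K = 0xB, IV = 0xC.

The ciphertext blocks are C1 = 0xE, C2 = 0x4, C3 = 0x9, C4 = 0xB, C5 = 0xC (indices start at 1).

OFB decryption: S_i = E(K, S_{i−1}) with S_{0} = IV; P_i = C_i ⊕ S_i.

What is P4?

P1: S = E(K, 0xC) = 0x0; 0xE ⊕ 0x0 = 0xE.
P2: S = E(K, 0x0) = 0x4; 0x4 ⊕ 0x4 = 0x0.
P3: S = E(K, 0x4) = 0x8; 0x9 ⊕ 0x8 = 0x1.
P4: S = E(K, 0x8) = 0xC; 0xB ⊕ 0xC = 0x7.

P4 = 0x7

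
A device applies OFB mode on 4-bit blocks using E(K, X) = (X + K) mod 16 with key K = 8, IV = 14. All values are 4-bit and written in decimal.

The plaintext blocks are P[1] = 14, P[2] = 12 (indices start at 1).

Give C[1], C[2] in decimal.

OFB encryption: S_i = E(K, S_{i−1}) with S_{0} = IV; C_i = P_i ⊕ S_i.
C[1]: S = E(K, 14) = 6; 14 ⊕ 6 = 8.
C[2]: S = E(K, 6) = 14; 12 ⊕ 14 = 2.

C[1] = 8, C[2] = 2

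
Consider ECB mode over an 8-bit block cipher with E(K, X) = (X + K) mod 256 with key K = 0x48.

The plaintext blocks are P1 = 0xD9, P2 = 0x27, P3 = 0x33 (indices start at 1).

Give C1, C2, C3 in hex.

C1 = 0x21, C2 = 0x6F, C3 = 0x7B

ECB encryption: C_i = E(K, P_i).
C1: E(K, 0xD9) = 0x21.
C2: E(K, 0x27) = 0x6F.
C3: E(K, 0x33) = 0x7B.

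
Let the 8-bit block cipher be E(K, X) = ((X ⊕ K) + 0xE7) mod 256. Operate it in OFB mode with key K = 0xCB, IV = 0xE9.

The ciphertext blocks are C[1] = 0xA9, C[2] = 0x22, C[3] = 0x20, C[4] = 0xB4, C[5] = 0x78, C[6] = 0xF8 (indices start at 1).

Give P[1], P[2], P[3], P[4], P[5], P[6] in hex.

OFB decryption: S_i = E(K, S_{i−1}) with S_{0} = IV; P_i = C_i ⊕ S_i.
P[1]: S = E(K, 0xE9) = 0x09; 0xA9 ⊕ 0x09 = 0xA0.
P[2]: S = E(K, 0x09) = 0xA9; 0x22 ⊕ 0xA9 = 0x8B.
P[3]: S = E(K, 0xA9) = 0x49; 0x20 ⊕ 0x49 = 0x69.
P[4]: S = E(K, 0x49) = 0x69; 0xB4 ⊕ 0x69 = 0xDD.
P[5]: S = E(K, 0x69) = 0x89; 0x78 ⊕ 0x89 = 0xF1.
P[6]: S = E(K, 0x89) = 0x29; 0xF8 ⊕ 0x29 = 0xD1.

P[1] = 0xA0, P[2] = 0x8B, P[3] = 0x69, P[4] = 0xDD, P[5] = 0xF1, P[6] = 0xD1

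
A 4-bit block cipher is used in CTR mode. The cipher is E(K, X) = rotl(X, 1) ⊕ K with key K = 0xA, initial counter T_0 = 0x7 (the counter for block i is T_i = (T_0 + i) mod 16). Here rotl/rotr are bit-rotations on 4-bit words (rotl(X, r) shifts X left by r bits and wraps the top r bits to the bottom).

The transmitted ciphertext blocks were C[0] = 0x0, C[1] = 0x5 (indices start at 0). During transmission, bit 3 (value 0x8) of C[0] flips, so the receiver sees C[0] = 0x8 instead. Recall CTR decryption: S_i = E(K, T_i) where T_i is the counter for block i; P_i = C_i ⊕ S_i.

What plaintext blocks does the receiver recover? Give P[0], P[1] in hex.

P[0] = 0xC, P[1] = 0xE

Only C[0] changed, to 0x8. In CTR, a change in C_i flips the same bit in P_i only; the keystream is unaffected. Decrypting the received ciphertext:
P[0]: T = 0x7, S = E(K, T) = 0x4; 0x8 ⊕ 0x4 = 0xC.
P[1]: T = 0x8, S = E(K, T) = 0xB; 0x5 ⊕ 0xB = 0xE.
Blocks that differ from the original plaintext: P[0].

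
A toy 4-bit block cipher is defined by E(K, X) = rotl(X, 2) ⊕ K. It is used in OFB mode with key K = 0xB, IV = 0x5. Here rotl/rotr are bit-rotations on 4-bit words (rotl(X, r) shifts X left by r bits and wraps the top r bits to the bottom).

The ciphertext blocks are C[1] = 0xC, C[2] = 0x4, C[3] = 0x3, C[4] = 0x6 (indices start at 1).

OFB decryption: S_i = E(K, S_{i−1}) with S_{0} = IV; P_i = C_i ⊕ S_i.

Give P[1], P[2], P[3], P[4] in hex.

P[1] = 0x2, P[2] = 0x4, P[3] = 0x8, P[4] = 0x3

P[1]: S = E(K, 0x5) = 0xE; 0xC ⊕ 0xE = 0x2.
P[2]: S = E(K, 0xE) = 0x0; 0x4 ⊕ 0x0 = 0x4.
P[3]: S = E(K, 0x0) = 0xB; 0x3 ⊕ 0xB = 0x8.
P[4]: S = E(K, 0xB) = 0x5; 0x6 ⊕ 0x5 = 0x3.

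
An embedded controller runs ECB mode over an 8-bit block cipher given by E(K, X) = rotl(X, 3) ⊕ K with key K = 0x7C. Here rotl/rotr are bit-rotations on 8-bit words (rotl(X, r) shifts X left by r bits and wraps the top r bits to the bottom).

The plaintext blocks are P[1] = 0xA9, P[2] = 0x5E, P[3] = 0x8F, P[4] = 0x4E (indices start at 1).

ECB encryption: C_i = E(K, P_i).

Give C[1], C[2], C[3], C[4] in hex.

C[1] = 0x31, C[2] = 0x8E, C[3] = 0x00, C[4] = 0x0E

C[1]: E(K, 0xA9) = 0x31.
C[2]: E(K, 0x5E) = 0x8E.
C[3]: E(K, 0x8F) = 0x00.
C[4]: E(K, 0x4E) = 0x0E.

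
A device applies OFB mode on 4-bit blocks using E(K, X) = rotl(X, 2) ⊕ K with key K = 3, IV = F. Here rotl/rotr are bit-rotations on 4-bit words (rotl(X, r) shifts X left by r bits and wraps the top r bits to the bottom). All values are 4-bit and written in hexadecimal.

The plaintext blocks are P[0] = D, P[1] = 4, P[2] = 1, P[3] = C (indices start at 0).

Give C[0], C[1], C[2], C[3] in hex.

OFB encryption: S_i = E(K, S_{i−1}) with S_{−1} = IV; C_i = P_i ⊕ S_i.
C[0]: S = E(K, F) = C; D ⊕ C = 1.
C[1]: S = E(K, C) = 0; 4 ⊕ 0 = 4.
C[2]: S = E(K, 0) = 3; 1 ⊕ 3 = 2.
C[3]: S = E(K, 3) = F; C ⊕ F = 3.

C[0] = 1, C[1] = 4, C[2] = 2, C[3] = 3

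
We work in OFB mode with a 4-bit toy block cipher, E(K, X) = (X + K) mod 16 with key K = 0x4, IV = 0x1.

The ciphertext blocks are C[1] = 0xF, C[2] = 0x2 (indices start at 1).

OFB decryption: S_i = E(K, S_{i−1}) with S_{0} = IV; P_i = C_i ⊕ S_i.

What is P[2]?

P[2] = 0xB

P[1]: S = E(K, 0x1) = 0x5; 0xF ⊕ 0x5 = 0xA.
P[2]: S = E(K, 0x5) = 0x9; 0x2 ⊕ 0x9 = 0xB.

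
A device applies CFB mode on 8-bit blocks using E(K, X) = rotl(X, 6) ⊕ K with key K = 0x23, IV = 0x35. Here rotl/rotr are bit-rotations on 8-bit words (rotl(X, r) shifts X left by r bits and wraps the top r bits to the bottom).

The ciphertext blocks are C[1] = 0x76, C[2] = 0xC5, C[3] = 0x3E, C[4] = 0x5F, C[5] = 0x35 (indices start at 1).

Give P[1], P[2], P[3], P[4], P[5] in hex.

CFB decryption: P_i = C_i ⊕ E(K, C_{i−1}), with C_{0} = IV.
P[1]: E(K, 0x35) = 0x6E; 0x76 ⊕ 0x6E = 0x18.
P[2]: E(K, 0x76) = 0xBE; 0xC5 ⊕ 0xBE = 0x7B.
P[3]: E(K, 0xC5) = 0x52; 0x3E ⊕ 0x52 = 0x6C.
P[4]: E(K, 0x3E) = 0xAC; 0x5F ⊕ 0xAC = 0xF3.
P[5]: E(K, 0x5F) = 0xF4; 0x35 ⊕ 0xF4 = 0xC1.

P[1] = 0x18, P[2] = 0x7B, P[3] = 0x6C, P[4] = 0xF3, P[5] = 0xC1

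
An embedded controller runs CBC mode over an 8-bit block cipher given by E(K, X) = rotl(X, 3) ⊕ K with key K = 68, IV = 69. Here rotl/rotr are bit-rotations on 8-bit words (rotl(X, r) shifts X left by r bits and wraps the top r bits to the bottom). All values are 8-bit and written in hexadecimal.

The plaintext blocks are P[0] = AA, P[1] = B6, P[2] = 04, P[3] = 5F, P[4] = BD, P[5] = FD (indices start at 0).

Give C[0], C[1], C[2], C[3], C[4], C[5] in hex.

C[0] = 76, C[1] = 6E, C[2] = 3B, C[3] = 4B, C[4] = DF, C[5] = 79

CBC encryption: C_i = E(K, P_i ⊕ C_{i−1}), with C_{−1} = IV.
C[0]: P[0] ⊕ 69 = C3; E(K, C3) = 76.
C[1]: P[1] ⊕ 76 = C0; E(K, C0) = 6E.
C[2]: P[2] ⊕ 6E = 6A; E(K, 6A) = 3B.
C[3]: P[3] ⊕ 3B = 64; E(K, 64) = 4B.
C[4]: P[4] ⊕ 4B = F6; E(K, F6) = DF.
C[5]: P[5] ⊕ DF = 22; E(K, 22) = 79.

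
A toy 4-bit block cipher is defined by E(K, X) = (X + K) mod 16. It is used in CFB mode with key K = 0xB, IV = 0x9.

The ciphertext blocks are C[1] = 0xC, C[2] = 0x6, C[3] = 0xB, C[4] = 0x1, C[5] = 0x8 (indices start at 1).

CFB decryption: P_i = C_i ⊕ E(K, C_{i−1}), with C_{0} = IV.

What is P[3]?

P[3]: E(K, 0x6) = 0x1; 0xB ⊕ 0x1 = 0xA.

P[3] = 0xA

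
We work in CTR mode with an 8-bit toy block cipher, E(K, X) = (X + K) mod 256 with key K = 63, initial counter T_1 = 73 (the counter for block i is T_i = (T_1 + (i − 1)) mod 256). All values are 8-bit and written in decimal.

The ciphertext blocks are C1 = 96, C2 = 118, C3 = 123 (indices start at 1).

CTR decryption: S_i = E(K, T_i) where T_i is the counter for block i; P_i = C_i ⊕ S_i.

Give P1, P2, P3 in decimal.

P1 = 232, P2 = 255, P3 = 241

P1: T = 73, S = E(K, T) = 136; 96 ⊕ 136 = 232.
P2: T = 74, S = E(K, T) = 137; 118 ⊕ 137 = 255.
P3: T = 75, S = E(K, T) = 138; 123 ⊕ 138 = 241.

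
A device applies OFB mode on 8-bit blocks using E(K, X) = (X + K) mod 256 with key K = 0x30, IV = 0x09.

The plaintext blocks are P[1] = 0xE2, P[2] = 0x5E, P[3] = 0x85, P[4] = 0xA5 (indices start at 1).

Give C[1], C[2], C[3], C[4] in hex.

C[1] = 0xDB, C[2] = 0x37, C[3] = 0x1C, C[4] = 0x6C

OFB encryption: S_i = E(K, S_{i−1}) with S_{0} = IV; C_i = P_i ⊕ S_i.
C[1]: S = E(K, 0x09) = 0x39; 0xE2 ⊕ 0x39 = 0xDB.
C[2]: S = E(K, 0x39) = 0x69; 0x5E ⊕ 0x69 = 0x37.
C[3]: S = E(K, 0x69) = 0x99; 0x85 ⊕ 0x99 = 0x1C.
C[4]: S = E(K, 0x99) = 0xC9; 0xA5 ⊕ 0xC9 = 0x6C.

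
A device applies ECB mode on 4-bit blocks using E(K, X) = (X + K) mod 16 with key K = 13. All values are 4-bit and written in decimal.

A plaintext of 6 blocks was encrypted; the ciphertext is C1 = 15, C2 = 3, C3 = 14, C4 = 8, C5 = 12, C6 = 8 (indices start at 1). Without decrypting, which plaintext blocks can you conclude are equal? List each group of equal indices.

P4 = P6

ECB encrypts each block independently with the same key, so equal ciphertext blocks imply equal plaintext blocks.
C4 = C6 = 8, so P4 = P6.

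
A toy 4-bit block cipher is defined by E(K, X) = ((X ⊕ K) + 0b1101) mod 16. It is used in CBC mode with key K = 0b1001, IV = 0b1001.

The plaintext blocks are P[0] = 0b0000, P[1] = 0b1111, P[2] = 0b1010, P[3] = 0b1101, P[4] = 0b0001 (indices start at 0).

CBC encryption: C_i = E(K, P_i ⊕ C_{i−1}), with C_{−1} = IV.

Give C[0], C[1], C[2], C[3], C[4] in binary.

C[0]: P[0] ⊕ 0b1001 = 0b1001; E(K, 0b1001) = 0b1101.
C[1]: P[1] ⊕ 0b1101 = 0b0010; E(K, 0b0010) = 0b1000.
C[2]: P[2] ⊕ 0b1000 = 0b0010; E(K, 0b0010) = 0b1000.
C[3]: P[3] ⊕ 0b1000 = 0b0101; E(K, 0b0101) = 0b1001.
C[4]: P[4] ⊕ 0b1001 = 0b1000; E(K, 0b1000) = 0b1110.

C[0] = 0b1101, C[1] = 0b1000, C[2] = 0b1000, C[3] = 0b1001, C[4] = 0b1110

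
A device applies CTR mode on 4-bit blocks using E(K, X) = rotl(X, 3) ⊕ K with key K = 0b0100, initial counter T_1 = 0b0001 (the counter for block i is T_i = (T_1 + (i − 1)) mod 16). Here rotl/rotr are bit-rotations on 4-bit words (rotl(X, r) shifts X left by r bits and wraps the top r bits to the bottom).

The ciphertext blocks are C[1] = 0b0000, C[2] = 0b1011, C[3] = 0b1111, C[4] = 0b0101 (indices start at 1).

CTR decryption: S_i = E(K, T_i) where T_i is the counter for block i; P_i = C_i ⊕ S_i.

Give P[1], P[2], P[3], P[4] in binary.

P[1]: T = 0b0001, S = E(K, T) = 0b1100; 0b0000 ⊕ 0b1100 = 0b1100.
P[2]: T = 0b0010, S = E(K, T) = 0b0101; 0b1011 ⊕ 0b0101 = 0b1110.
P[3]: T = 0b0011, S = E(K, T) = 0b1101; 0b1111 ⊕ 0b1101 = 0b0010.
P[4]: T = 0b0100, S = E(K, T) = 0b0110; 0b0101 ⊕ 0b0110 = 0b0011.

P[1] = 0b1100, P[2] = 0b1110, P[3] = 0b0010, P[4] = 0b0011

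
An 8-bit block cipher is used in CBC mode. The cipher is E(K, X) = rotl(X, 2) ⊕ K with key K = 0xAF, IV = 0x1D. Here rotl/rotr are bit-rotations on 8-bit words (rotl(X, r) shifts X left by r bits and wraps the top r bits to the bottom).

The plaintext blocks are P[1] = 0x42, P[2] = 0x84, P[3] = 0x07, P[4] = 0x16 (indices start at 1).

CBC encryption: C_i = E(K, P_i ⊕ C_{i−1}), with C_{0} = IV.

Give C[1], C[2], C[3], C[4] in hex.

C[1] = 0xD2, C[2] = 0xF6, C[3] = 0x68, C[4] = 0x56

C[1]: P[1] ⊕ 0x1D = 0x5F; E(K, 0x5F) = 0xD2.
C[2]: P[2] ⊕ 0xD2 = 0x56; E(K, 0x56) = 0xF6.
C[3]: P[3] ⊕ 0xF6 = 0xF1; E(K, 0xF1) = 0x68.
C[4]: P[4] ⊕ 0x68 = 0x7E; E(K, 0x7E) = 0x56.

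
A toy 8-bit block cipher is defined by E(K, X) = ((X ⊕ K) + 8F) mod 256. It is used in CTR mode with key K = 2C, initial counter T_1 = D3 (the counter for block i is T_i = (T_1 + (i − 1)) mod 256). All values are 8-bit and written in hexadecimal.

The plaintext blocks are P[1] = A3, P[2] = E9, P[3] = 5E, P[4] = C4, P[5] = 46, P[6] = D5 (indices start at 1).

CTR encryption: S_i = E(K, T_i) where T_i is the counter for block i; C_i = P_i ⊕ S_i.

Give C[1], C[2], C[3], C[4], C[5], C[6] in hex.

C[1]: T = D3, S = E(K, T) = 8E; A3 ⊕ 8E = 2D.
C[2]: T = D4, S = E(K, T) = 87; E9 ⊕ 87 = 6E.
C[3]: T = D5, S = E(K, T) = 88; 5E ⊕ 88 = D6.
C[4]: T = D6, S = E(K, T) = 89; C4 ⊕ 89 = 4D.
C[5]: T = D7, S = E(K, T) = 8A; 46 ⊕ 8A = CC.
C[6]: T = D8, S = E(K, T) = 83; D5 ⊕ 83 = 56.

C[1] = 2D, C[2] = 6E, C[3] = D6, C[4] = 4D, C[5] = CC, C[6] = 56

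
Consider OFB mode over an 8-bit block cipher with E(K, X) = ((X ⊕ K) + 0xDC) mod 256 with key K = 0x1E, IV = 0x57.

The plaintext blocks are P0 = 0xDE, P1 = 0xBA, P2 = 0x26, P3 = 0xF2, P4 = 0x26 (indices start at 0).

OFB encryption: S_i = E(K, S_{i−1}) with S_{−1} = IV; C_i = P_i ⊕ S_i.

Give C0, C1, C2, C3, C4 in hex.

C0: S = E(K, 0x57) = 0x25; 0xDE ⊕ 0x25 = 0xFB.
C1: S = E(K, 0x25) = 0x17; 0xBA ⊕ 0x17 = 0xAD.
C2: S = E(K, 0x17) = 0xE5; 0x26 ⊕ 0xE5 = 0xC3.
C3: S = E(K, 0xE5) = 0xD7; 0xF2 ⊕ 0xD7 = 0x25.
C4: S = E(K, 0xD7) = 0xA5; 0x26 ⊕ 0xA5 = 0x83.

C0 = 0xFB, C1 = 0xAD, C2 = 0xC3, C3 = 0x25, C4 = 0x83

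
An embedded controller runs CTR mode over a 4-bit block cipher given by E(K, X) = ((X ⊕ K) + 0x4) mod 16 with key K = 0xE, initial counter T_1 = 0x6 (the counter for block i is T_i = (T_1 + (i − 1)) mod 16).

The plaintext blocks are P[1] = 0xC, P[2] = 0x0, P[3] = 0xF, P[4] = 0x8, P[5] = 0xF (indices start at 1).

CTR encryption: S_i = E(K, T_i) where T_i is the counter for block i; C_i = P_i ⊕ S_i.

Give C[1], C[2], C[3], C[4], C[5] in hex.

C[1]: T = 0x6, S = E(K, T) = 0xC; 0xC ⊕ 0xC = 0x0.
C[2]: T = 0x7, S = E(K, T) = 0xD; 0x0 ⊕ 0xD = 0xD.
C[3]: T = 0x8, S = E(K, T) = 0xA; 0xF ⊕ 0xA = 0x5.
C[4]: T = 0x9, S = E(K, T) = 0xB; 0x8 ⊕ 0xB = 0x3.
C[5]: T = 0xA, S = E(K, T) = 0x8; 0xF ⊕ 0x8 = 0x7.

C[1] = 0x0, C[2] = 0xD, C[3] = 0x5, C[4] = 0x3, C[5] = 0x7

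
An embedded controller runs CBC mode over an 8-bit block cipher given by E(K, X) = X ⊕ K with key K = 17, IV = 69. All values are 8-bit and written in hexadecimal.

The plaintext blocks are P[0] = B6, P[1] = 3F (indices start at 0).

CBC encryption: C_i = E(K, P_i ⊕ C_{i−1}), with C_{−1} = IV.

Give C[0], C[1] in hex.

C[0]: P[0] ⊕ 69 = DF; E(K, DF) = C8.
C[1]: P[1] ⊕ C8 = F7; E(K, F7) = E0.

C[0] = C8, C[1] = E0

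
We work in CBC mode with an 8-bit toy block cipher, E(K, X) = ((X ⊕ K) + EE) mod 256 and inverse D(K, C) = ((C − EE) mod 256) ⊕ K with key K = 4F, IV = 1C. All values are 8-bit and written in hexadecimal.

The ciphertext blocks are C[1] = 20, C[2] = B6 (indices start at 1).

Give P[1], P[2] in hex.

P[1] = 61, P[2] = A7

CBC decryption: P_i = D(K, C_i) ⊕ C_{i−1}, with C_{0} = IV.
P[1]: D(K, 20) = 7D; 7D ⊕ 1C = 61.
P[2]: D(K, B6) = 87; 87 ⊕ 20 = A7.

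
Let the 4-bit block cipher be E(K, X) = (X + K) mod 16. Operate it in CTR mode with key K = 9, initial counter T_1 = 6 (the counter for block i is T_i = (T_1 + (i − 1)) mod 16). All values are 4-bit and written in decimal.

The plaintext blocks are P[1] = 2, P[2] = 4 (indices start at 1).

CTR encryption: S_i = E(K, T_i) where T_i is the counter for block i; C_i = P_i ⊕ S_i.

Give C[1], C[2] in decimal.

C[1] = 13, C[2] = 4

C[1]: T = 6, S = E(K, T) = 15; 2 ⊕ 15 = 13.
C[2]: T = 7, S = E(K, T) = 0; 4 ⊕ 0 = 4.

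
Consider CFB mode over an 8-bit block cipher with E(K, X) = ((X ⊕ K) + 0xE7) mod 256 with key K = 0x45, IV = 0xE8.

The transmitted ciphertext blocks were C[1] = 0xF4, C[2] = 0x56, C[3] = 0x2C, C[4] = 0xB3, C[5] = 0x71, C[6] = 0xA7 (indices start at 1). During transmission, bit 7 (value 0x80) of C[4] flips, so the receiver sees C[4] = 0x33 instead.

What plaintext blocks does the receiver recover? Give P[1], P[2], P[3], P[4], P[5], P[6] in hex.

P[1] = 0x60, P[2] = 0xCE, P[3] = 0xD6, P[4] = 0x63, P[5] = 0x2C, P[6] = 0xBC

CFB decryption: P_i = C_i ⊕ E(K, C_{i−1}), with C_{0} = IV.
Only C[4] changed, to 0x33. In CFB, a change in C_i flips the same bit in P_i and garbles P_{i+1}. Decrypting the received ciphertext:
P[1]: E(K, 0xE8) = 0x94; 0xF4 ⊕ 0x94 = 0x60.
P[2]: E(K, 0xF4) = 0x98; 0x56 ⊕ 0x98 = 0xCE.
P[3]: E(K, 0x56) = 0xFA; 0x2C ⊕ 0xFA = 0xD6.
P[4]: E(K, 0x2C) = 0x50; 0x33 ⊕ 0x50 = 0x63.
P[5]: E(K, 0x33) = 0x5D; 0x71 ⊕ 0x5D = 0x2C.
P[6]: E(K, 0x71) = 0x1B; 0xA7 ⊕ 0x1B = 0xBC.
Blocks that differ from the original plaintext: P[4], P[5].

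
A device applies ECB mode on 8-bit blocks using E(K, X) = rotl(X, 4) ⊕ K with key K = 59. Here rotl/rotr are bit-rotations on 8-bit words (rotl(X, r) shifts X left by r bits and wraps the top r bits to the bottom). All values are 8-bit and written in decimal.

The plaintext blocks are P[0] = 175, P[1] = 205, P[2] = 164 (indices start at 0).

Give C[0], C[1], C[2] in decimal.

ECB encryption: C_i = E(K, P_i).
C[0]: E(K, 175) = 193.
C[1]: E(K, 205) = 231.
C[2]: E(K, 164) = 113.

C[0] = 193, C[1] = 231, C[2] = 113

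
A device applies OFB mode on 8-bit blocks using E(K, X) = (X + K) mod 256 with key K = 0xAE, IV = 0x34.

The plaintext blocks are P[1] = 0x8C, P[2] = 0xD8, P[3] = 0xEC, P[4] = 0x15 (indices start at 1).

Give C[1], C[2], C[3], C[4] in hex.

C[1] = 0x6E, C[2] = 0x48, C[3] = 0xD2, C[4] = 0xF9

OFB encryption: S_i = E(K, S_{i−1}) with S_{0} = IV; C_i = P_i ⊕ S_i.
C[1]: S = E(K, 0x34) = 0xE2; 0x8C ⊕ 0xE2 = 0x6E.
C[2]: S = E(K, 0xE2) = 0x90; 0xD8 ⊕ 0x90 = 0x48.
C[3]: S = E(K, 0x90) = 0x3E; 0xEC ⊕ 0x3E = 0xD2.
C[4]: S = E(K, 0x3E) = 0xEC; 0x15 ⊕ 0xEC = 0xF9.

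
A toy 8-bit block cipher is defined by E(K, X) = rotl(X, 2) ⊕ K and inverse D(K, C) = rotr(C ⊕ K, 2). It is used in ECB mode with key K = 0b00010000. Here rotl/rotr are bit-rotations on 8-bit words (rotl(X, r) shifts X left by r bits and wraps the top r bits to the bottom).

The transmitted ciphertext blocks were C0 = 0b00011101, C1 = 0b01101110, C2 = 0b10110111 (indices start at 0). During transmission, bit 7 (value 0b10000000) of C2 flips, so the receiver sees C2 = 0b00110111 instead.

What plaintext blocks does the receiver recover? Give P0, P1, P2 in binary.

ECB decryption: P_i = D(K, C_i).
Only C2 changed, to 0b00110111. In ECB, a change in C_i affects only P_i. Decrypting the received ciphertext:
P0: D(K, 0b00011101) = 0b01000011.
P1: D(K, 0b01101110) = 0b10011111.
P2: D(K, 0b00110111) = 0b11001001.
Blocks that differ from the original plaintext: P2.

P0 = 0b01000011, P1 = 0b10011111, P2 = 0b11001001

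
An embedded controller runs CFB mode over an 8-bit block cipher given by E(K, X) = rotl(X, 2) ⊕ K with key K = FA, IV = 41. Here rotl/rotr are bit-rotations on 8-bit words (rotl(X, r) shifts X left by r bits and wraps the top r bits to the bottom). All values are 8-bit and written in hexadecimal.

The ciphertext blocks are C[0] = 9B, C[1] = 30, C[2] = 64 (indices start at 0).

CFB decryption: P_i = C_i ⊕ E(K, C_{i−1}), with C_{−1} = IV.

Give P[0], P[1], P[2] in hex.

P[0] = 64, P[1] = A4, P[2] = 5E

P[0]: E(K, 41) = FF; 9B ⊕ FF = 64.
P[1]: E(K, 9B) = 94; 30 ⊕ 94 = A4.
P[2]: E(K, 30) = 3A; 64 ⊕ 3A = 5E.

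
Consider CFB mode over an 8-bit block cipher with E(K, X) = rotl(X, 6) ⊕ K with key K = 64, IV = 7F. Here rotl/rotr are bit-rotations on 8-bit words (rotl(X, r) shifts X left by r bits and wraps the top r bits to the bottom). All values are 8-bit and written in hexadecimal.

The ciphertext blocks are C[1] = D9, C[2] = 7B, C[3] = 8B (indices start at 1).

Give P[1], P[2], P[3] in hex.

CFB decryption: P_i = C_i ⊕ E(K, C_{i−1}), with C_{0} = IV.
P[1]: E(K, 7F) = BB; D9 ⊕ BB = 62.
P[2]: E(K, D9) = 12; 7B ⊕ 12 = 69.
P[3]: E(K, 7B) = BA; 8B ⊕ BA = 31.

P[1] = 62, P[2] = 69, P[3] = 31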